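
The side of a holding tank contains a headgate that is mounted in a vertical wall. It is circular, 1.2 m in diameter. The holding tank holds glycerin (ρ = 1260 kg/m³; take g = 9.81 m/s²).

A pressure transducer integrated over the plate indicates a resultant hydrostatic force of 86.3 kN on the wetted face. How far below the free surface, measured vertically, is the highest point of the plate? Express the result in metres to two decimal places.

γ = ρg = 1260 × 9.81 / 1000 = 12.3606 kN/m³.
A = π(0.6)² = 1.13097 m².
From F = γ·h_c·A, the centroid depth is h_c = 86.3/(12.3606 × 1.13097) = 6.17334 m.
The centroid is at the centre, 0.6 m below the top of the plate, so the highest point sits at h_top = 6.17334 − 0.6 = 5.57334 m below the surface.

d_top ≈ 5.57 m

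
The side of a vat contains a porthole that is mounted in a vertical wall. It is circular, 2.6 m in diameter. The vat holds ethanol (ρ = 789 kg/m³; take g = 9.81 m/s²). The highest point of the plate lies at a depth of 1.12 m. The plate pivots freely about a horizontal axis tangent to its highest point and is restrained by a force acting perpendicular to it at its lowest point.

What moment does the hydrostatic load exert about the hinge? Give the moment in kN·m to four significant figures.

M ≈ 146.6 kN·m

γ = ρg = 789 × 9.81 / 1000 = 7.74009 kN/m³.
The centroid is at the centre, 1.3 m below the top of the plate, so the centroid depth is h_c = 1.12 + 1.3 = 2.42 m.
A = π(1.3)² = 5.30929 m².
Resultant F = γ·h_c·A = 7.74009 × 2.42 × 5.30929 = 99.4484 kN.
I_c = πr⁴/4 = π × 1.3⁴/4 = 2.24318 m⁴.
Centre of pressure: y_p = y_c + I_c/(y_c·A) = 2.42 + 2.24318/(2.42 × 5.30929) = 2.42 + 0.174587 = 2.59459 m along the plane.
The resultant acts 1.3 + 0.174587 = 1.47459 m (along the plate) below the hinge at the top edge, so the moment about the hinge is M = F × 1.47459 = 99.4484 × 1.47459 = 146.646 kN·m.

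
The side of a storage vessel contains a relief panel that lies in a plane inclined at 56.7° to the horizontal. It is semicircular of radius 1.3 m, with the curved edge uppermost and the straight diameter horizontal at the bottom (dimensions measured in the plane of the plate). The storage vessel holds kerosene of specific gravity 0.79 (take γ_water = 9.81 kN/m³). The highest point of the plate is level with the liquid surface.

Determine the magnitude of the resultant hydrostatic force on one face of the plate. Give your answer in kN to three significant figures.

γ = 0.79 × 9.81 = 7.7499 kN/m³.
Let θ = 56.7° be the plate's angle to the horizontal; measure y along the incline from where the plane meets the free surface. Vertical depth h = y·sinθ with sinθ = 0.835807.
The centroid lies 4r/(3π) = 0.551737 m above the diameter, so r − 4r/(3π) = 1.3 − 0.551737 = 0.748263 m below the topmost point, so y_c = 0.748263 m and h_c = 0.748263 × 0.835807 = 0.625403 m.
A = πr²/2 = π × 1.3²/2 = 2.65465 m².
Resultant F = γ·h_c·A = 7.7499 × 0.625403 × 2.65465 = 12.8666 kN.

F ≈ 12.9 kN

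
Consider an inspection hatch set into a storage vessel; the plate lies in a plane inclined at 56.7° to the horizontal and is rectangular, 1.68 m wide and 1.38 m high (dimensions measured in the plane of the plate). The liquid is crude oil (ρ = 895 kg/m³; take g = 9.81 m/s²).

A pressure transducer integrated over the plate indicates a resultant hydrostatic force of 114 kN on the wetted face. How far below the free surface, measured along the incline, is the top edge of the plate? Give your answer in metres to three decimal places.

γ = ρg = 895 × 9.81 / 1000 = 8.77995 kN/m³.
A = 1.68 × 1.38 = 2.3184 m².
From F = γ·h_c·A, the centroid depth is h_c = 114/(8.77995 × 2.3184) = 5.60047 m.
Let θ = 56.7° be the plate's angle to the horizontal; measure y along the incline from where the plane meets the free surface. Vertical depth h = y·sinθ with sinθ = 0.835807.
Along the incline, y_c = h_c/sinθ = 5.60047/0.835807 = 6.70067 m.
The centroid lies 1.38/2 = 0.69 m below the top edge, so the top edge sits at y_top = 6.70067 − 0.69 = 6.01067 m along the incline.

y_top ≈ 6.011 m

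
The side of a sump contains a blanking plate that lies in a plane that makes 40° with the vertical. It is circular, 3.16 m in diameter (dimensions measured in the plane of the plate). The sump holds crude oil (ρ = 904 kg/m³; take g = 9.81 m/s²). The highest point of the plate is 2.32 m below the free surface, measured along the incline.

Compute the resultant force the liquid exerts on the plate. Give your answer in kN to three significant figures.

γ = ρg = 904 × 9.81 / 1000 = 8.86824 kN/m³.
The plate makes 40° with the vertical, i.e. θ = 90° − 40° = 50° to the horizontal. Measuring y along the incline from the free-surface line, vertical depth h = y·sinθ with sinθ = 0.766044.
The centroid is at the centre, 1.58 m below the top of the plate, so y_c = 2.32 + 1.58 = 3.9 m and h_c = 3.9 × 0.766044 = 2.98757 m.
A = π(1.58)² = 7.84267 m².
Resultant F = γ·h_c·A = 8.86824 × 2.98757 × 7.84267 = 207.788 kN.

F ≈ 208 kN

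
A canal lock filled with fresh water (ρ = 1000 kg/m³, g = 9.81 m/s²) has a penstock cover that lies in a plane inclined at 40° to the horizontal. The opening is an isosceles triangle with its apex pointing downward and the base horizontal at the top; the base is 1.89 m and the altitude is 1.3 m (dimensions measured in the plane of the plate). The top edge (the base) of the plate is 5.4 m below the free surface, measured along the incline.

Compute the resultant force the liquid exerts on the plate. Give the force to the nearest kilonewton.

γ = ρg = 1000 × 9.81 = 9810 N/m³ = 9.81 kN/m³.
Let θ = 40° be the plate's angle to the horizontal; measure y along the incline from where the plane meets the free surface. Vertical depth h = y·sinθ with sinθ = 0.642788.
With the apex down, the centroid sits h/3 = 1.3/3 = 0.433333 m below the base (the top edge), so y_c = 5.4 + 0.433333 = 5.83333 m and h_c = 5.83333 × 0.642788 = 3.74959 m.
A = ½ × 1.89 × 1.3 = 1.2285 m².
Resultant F = γ·h_c·A = 9.81 × 3.74959 × 1.2285 = 45.1885 kN.

F ≈ 45 kN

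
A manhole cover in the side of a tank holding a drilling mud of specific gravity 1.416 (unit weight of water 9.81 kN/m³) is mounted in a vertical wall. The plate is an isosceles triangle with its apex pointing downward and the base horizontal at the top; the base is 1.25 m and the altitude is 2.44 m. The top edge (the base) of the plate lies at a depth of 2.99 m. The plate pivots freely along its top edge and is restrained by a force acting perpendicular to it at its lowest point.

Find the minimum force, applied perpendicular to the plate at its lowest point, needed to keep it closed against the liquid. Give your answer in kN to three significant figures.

P ≈ 29.7 kN

γ = 1.416 × 9.81 = 13.89096 kN/m³.
With the apex down, the centroid sits h/3 = 2.44/3 = 0.813333 m below the base (the top edge), so the centroid depth is h_c = 2.99 + 0.813333 = 3.80333 m.
A = ½ × 1.25 × 2.44 = 1.525 m².
Resultant F = γ·h_c·A = 13.89096 × 3.80333 × 1.525 = 80.5687 kN.
I_c = b·h³/36 = 1.25 × 2.44³/36 = 0.504402 m⁴.
Centre of pressure: y_p = y_c + I_c/(y_c·A) = 3.80333 + 0.504402/(3.80333 × 1.525) = 3.80333 + 0.0869647 = 3.89029 m along the plane.
The resultant acts 0.813333 + 0.0869647 = 0.900298 m (along the plate) below the hinge at the top edge, so the moment about the hinge is M = F × 0.900298 = 80.5687 × 0.900298 = 72.5358 kN·m.
A normal force at the bottom, 2.44 m from the hinge, must supply this moment: P = 72.5358/2.44 = 29.7278 kN.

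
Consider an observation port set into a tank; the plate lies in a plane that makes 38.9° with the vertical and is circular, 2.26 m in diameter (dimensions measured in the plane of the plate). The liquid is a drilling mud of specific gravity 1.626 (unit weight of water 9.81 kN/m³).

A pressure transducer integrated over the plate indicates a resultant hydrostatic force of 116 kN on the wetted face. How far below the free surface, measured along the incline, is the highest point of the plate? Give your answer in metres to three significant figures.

y_top ≈ 1.20 m

γ = 1.626 × 9.81 = 15.95106 kN/m³.
A = π(1.13)² = 4.0115 m².
From F = γ·h_c·A, the centroid depth is h_c = 116/(15.95106 × 4.0115) = 1.81285 m.
The plate makes 38.9° with the vertical, i.e. θ = 90° − 38.9° = 51.1° to the horizontal. Measuring y along the incline from the free-surface line, vertical depth h = y·sinθ with sinθ = 0.778243.
Along the incline, y_c = h_c/sinθ = 1.81285/0.778243 = 2.32941 m.
The centroid is at the centre, 1.13 m below the top of the plate, so the highest point sits at y_top = 2.32941 − 1.13 = 1.19941 m along the incline.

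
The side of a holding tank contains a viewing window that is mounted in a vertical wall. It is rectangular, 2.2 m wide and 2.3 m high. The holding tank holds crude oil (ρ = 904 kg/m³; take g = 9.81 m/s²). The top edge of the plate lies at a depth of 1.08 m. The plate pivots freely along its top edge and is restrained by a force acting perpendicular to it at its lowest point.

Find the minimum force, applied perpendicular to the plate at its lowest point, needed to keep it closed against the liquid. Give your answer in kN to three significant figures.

P ≈ 58.6 kN

γ = ρg = 904 × 9.81 / 1000 = 8.86824 kN/m³.
The centroid lies 2.3/2 = 1.15 m below the top edge, so the centroid depth is h_c = 1.08 + 1.15 = 2.23 m.
A = 2.2 × 2.3 = 5.06 m².
Resultant F = γ·h_c·A = 8.86824 × 2.23 × 5.06 = 100.067 kN.
I_c = b·h³/12 = 2.2 × 2.3³/12 = 2.23062 m⁴.
Centre of pressure: y_p = y_c + I_c/(y_c·A) = 2.23 + 2.23062/(2.23 × 5.06) = 2.23 + 0.197683 = 2.42768 m along the plane.
The resultant acts 1.15 + 0.197683 = 1.34768 m (along the plate) below the hinge at the top edge, so the moment about the hinge is M = F × 1.34768 = 100.067 × 1.34768 = 134.858 kN·m.
A normal force at the bottom, 2.3 m from the hinge, must supply this moment: P = 134.858/2.3 = 58.6339 kN.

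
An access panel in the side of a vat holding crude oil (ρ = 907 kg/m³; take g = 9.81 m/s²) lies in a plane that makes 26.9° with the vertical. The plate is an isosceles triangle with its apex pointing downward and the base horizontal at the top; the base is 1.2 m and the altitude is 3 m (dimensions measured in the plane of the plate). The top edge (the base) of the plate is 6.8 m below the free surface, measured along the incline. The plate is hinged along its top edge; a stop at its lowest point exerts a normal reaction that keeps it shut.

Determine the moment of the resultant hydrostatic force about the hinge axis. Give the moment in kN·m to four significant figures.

γ = ρg = 907 × 9.81 / 1000 = 8.89767 kN/m³.
The plate makes 26.9° with the vertical, i.e. θ = 90° − 26.9° = 63.1° to the horizontal. Measuring y along the incline from the free-surface line, vertical depth h = y·sinθ with sinθ = 0.891798.
With the apex down, the centroid sits h/3 = 3/3 = 1 m below the base (the top edge), so y_c = 6.8 + 1 = 7.8 m and h_c = 7.8 × 0.891798 = 6.95602 m.
A = ½ × 1.2 × 3 = 1.8 m².
Resultant F = γ·h_c·A = 8.89767 × 6.95602 × 1.8 = 111.406 kN.
I_c = b·h³/36 = 1.2 × 3³/36 = 0.9 m⁴.
Centre of pressure: y_p = y_c + I_c/(y_c·A) = 7.8 + 0.9/(7.8 × 1.8) = 7.8 + 0.0641026 = 7.8641 m along the plane.
The resultant acts 1 + 0.0641026 = 1.0641 m (along the plate) below the hinge at the top edge, so the moment about the hinge is M = F × 1.0641 = 111.406 × 1.0641 = 118.547 kN·m.

M ≈ 118.5 kN·m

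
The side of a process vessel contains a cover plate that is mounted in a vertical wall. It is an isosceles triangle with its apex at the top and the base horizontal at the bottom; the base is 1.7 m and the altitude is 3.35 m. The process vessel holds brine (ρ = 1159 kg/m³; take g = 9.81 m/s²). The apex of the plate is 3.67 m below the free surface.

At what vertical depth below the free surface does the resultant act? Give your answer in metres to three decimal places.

h_p = 6.009 m

γ = ρg = 1159 × 9.81 / 1000 = 11.36979 kN/m³.
With the apex up, the centroid sits 2h/3 = 2 × 3.35/3 = 2.23333 m below the apex, so the centroid depth is h_c = 3.67 + 2.23333 = 5.90333 m.
A = ½ × 1.7 × 3.35 = 2.8475 m².
Resultant F = γ·h_c·A = 11.36979 × 5.90333 × 2.8475 = 191.123 kN.
I_c = b·h³/36 = 1.7 × 3.35³/36 = 1.77534 m⁴.
Centre of pressure: y_p = y_c + I_c/(y_c·A) = 5.90333 + 1.77534/(5.90333 × 2.8475) = 5.90333 + 0.105614 = 6.00894 m along the plane.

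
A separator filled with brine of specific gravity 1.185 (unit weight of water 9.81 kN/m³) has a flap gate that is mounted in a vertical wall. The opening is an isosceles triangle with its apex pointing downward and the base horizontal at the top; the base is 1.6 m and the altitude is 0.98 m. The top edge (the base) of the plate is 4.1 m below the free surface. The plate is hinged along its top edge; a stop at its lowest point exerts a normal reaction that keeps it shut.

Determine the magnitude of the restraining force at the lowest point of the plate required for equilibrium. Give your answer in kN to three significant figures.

P ≈ 13.9 kN

γ = 1.185 × 9.81 = 11.62485 kN/m³.
With the apex down, the centroid sits h/3 = 0.98/3 = 0.326667 m below the base (the top edge), so the centroid depth is h_c = 4.1 + 0.326667 = 4.42667 m.
A = ½ × 1.6 × 0.98 = 0.784 m².
Resultant F = γ·h_c·A = 11.62485 × 4.42667 × 0.784 = 40.3441 kN.
I_c = b·h³/36 = 1.6 × 0.98³/36 = 0.0418308 m⁴.
Centre of pressure: y_p = y_c + I_c/(y_c·A) = 4.42667 + 0.0418308/(4.42667 × 0.784) = 4.42667 + 0.0120532 = 4.43872 m along the plane.
The resultant acts 0.326667 + 0.0120532 = 0.33872 m (along the plate) below the hinge at the top edge, so the moment about the hinge is M = F × 0.33872 = 40.3441 × 0.33872 = 13.6654 kN·m.
A normal force at the bottom, 0.98 m from the hinge, must supply this moment: P = 13.6654/0.98 = 13.9443 kN.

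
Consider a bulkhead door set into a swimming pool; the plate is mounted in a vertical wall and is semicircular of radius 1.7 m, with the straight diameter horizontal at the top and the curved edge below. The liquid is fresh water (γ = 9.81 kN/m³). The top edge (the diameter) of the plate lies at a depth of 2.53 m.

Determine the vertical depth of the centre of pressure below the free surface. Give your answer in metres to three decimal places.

h_p = 3.314 m

γ = 9.81 kN/m³.
The centroid of a semicircle lies 4r/(3π) = 0.721502 m from the diameter, here below the top edge, so the centroid depth is h_c = 2.53 + 0.721502 = 3.2515 m.
A = πr²/2 = π × 1.7²/2 = 4.5396 m².
Resultant F = γ·h_c·A = 9.81 × 3.2515 × 4.5396 = 144.801 kN.
I_c = (π/8 − 8/(9π))·r⁴ = 0.109757 × 1.7⁴ = 0.916701 m⁴.
Centre of pressure: y_p = y_c + I_c/(y_c·A) = 3.2515 + 0.916701/(3.2515 × 4.5396) = 3.2515 + 0.062105 = 3.3136 m along the plane.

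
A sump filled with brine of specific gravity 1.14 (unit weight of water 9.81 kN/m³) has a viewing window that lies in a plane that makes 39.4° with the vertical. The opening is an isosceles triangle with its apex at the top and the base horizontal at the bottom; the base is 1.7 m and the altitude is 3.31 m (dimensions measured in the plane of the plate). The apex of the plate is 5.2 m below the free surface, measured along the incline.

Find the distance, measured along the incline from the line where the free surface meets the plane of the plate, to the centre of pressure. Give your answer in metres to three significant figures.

y_p = 7.49 m

γ = 1.14 × 9.81 = 11.1834 kN/m³.
The plate makes 39.4° with the vertical, i.e. θ = 90° − 39.4° = 50.6° to the horizontal. Measuring y along the incline from the free-surface line, vertical depth h = y·sinθ with sinθ = 0.772734.
With the apex up, the centroid sits 2h/3 = 2 × 3.31/3 = 2.20667 m below the apex, so y_c = 5.2 + 2.20667 = 7.40667 m and h_c = 7.40667 × 0.772734 = 5.72339 m.
A = ½ × 1.7 × 3.31 = 2.8135 m².
Resultant F = γ·h_c·A = 11.1834 × 5.72339 × 2.8135 = 180.084 kN.
I_c = b·h³/36 = 1.7 × 3.31³/36 = 1.7125 m⁴.
Centre of pressure: y_p = y_c + I_c/(y_c·A) = 7.40667 + 1.7125/(7.40667 × 2.8135) = 7.40667 + 0.082179 = 7.48885 m along the plane.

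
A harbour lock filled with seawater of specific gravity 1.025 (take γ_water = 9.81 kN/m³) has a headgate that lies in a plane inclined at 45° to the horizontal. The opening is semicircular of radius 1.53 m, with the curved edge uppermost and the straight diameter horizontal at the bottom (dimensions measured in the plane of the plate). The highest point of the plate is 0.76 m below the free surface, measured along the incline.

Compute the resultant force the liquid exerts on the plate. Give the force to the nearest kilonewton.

γ = 1.025 × 9.81 = 10.05525 kN/m³.
Let θ = 45° be the plate's angle to the horizontal; measure y along the incline from where the plane meets the free surface. Vertical depth h = y·sinθ with sinθ = 0.707107.
The centroid lies 4r/(3π) = 0.649352 m above the diameter, so r − 4r/(3π) = 1.53 − 0.649352 = 0.880648 m below the topmost point, so y_c = 0.76 + 0.880648 = 1.64065 m and h_c = 1.64065 × 0.707107 = 1.16012 m.
A = πr²/2 = π × 1.53²/2 = 3.67708 m².
Resultant F = γ·h_c·A = 10.05525 × 1.16012 × 3.67708 = 42.8942 kN.

F ≈ 43 kN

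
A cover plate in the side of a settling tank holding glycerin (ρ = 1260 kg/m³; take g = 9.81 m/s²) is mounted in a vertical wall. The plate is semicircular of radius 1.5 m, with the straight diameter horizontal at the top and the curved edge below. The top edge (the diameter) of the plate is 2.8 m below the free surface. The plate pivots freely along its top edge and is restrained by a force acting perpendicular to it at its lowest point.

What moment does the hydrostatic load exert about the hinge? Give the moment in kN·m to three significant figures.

γ = ρg = 1260 × 9.81 / 1000 = 12.3606 kN/m³.
The centroid of a semicircle lies 4r/(3π) = 0.63662 m from the diameter, here below the top edge, so the centroid depth is h_c = 2.8 + 0.63662 = 3.43662 m.
A = πr²/2 = π × 1.5²/2 = 3.53429 m².
Resultant F = γ·h_c·A = 12.3606 × 3.43662 × 3.53429 = 150.132 kN.
I_c = (π/8 − 8/(9π))·r⁴ = 0.109757 × 1.5⁴ = 0.555645 m⁴.
Centre of pressure: y_p = y_c + I_c/(y_c·A) = 3.43662 + 0.555645/(3.43662 × 3.53429) = 3.43662 + 0.0457471 = 3.48237 m along the plane.
The resultant acts 0.63662 + 0.0457471 = 0.682367 m (along the plate) below the hinge at the top edge, so the moment about the hinge is M = F × 0.682367 = 150.132 × 0.682367 = 102.445 kN·m.

M ≈ 102 kN·m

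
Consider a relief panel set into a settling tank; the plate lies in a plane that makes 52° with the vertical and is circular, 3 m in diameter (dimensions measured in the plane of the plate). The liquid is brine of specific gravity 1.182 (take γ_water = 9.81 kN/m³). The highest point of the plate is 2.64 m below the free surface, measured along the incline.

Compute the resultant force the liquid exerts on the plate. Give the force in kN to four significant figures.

γ = 1.182 × 9.81 = 11.59542 kN/m³.
The plate makes 52° with the vertical, i.e. θ = 90° − 52° = 38° to the horizontal. Measuring y along the incline from the free-surface line, vertical depth h = y·sinθ with sinθ = 0.615661.
The centroid is at the centre, 1.5 m below the top of the plate, so y_c = 2.64 + 1.5 = 4.14 m and h_c = 4.14 × 0.615661 = 2.54884 m.
A = π(1.5)² = 7.06858 m².
Resultant F = γ·h_c·A = 11.59542 × 2.54884 × 7.06858 = 208.911 kN.

F ≈ 208.9 kN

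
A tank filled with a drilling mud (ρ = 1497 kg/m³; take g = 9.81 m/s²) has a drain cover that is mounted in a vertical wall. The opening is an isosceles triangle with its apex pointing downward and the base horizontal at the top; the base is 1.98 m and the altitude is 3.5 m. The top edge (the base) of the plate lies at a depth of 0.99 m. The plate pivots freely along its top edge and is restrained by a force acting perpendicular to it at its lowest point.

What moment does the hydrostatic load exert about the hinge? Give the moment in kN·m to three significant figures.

M ≈ 163 kN·m

γ = ρg = 1497 × 9.81 / 1000 = 14.68557 kN/m³.
With the apex down, the centroid sits h/3 = 3.5/3 = 1.16667 m below the base (the top edge), so the centroid depth is h_c = 0.99 + 1.16667 = 2.15667 m.
A = ½ × 1.98 × 3.5 = 3.465 m².
Resultant F = γ·h_c·A = 14.68557 × 2.15667 × 3.465 = 109.743 kN.
I_c = b·h³/36 = 1.98 × 3.5³/36 = 2.35812 m⁴.
Centre of pressure: y_p = y_c + I_c/(y_c·A) = 2.15667 + 2.35812/(2.15667 × 3.465) = 2.15667 + 0.315558 = 2.47223 m along the plane.
The resultant acts 1.16667 + 0.315558 = 1.48223 m (along the plate) below the hinge at the top edge, so the moment about the hinge is M = F × 1.48223 = 109.743 × 1.48223 = 162.664 kN·m.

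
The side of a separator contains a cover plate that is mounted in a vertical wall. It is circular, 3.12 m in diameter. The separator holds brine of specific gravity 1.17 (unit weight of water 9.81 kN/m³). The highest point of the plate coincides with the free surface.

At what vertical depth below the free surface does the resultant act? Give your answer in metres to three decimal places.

h_p = 1.950 m

γ = 1.17 × 9.81 = 11.4777 kN/m³.
The centroid is at the centre, 1.56 m below the top of the plate, so the centroid depth is h_c = 1.56 m.
A = π(1.56)² = 7.64538 m².
Resultant F = γ·h_c·A = 11.4777 × 1.56 × 7.64538 = 136.892 kN.
I_c = πr⁴/4 = π × 1.56⁴/4 = 4.65145 m⁴.
Centre of pressure: y_p = y_c + I_c/(y_c·A) = 1.56 + 4.65145/(1.56 × 7.64538) = 1.56 + 0.39 = 1.95 m along the plane.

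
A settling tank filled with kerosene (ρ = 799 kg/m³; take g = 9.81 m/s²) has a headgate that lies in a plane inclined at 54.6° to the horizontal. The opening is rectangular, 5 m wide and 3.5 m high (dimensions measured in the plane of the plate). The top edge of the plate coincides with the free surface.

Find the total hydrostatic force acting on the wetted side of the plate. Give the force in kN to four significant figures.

γ = ρg = 799 × 9.81 / 1000 = 7.83819 kN/m³.
Let θ = 54.6° be the plate's angle to the horizontal; measure y along the incline from where the plane meets the free surface. Vertical depth h = y·sinθ with sinθ = 0.815128.
The centroid lies 3.5/2 = 1.75 m below the top edge, so y_c = 1.75 m and h_c = 1.75 × 0.815128 = 1.42647 m.
A = 5 × 3.5 = 17.5 m².
Resultant F = γ·h_c·A = 7.83819 × 1.42647 × 17.5 = 195.667 kN.

F ≈ 195.7 kN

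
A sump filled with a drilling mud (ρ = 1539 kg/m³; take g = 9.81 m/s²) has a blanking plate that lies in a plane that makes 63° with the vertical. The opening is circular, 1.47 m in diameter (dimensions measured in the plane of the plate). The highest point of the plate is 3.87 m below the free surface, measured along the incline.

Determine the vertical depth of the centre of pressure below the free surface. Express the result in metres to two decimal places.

γ = ρg = 1539 × 9.81 / 1000 = 15.09759 kN/m³.
The plate makes 63° with the vertical, i.e. θ = 90° − 63° = 27° to the horizontal. Measuring y along the incline from the free-surface line, vertical depth h = y·sinθ with sinθ = 0.453990.
The centroid is at the centre, 0.735 m below the top of the plate, so y_c = 3.87 + 0.735 = 4.605 m and h_c = 4.605 × 0.453990 = 2.09062 m.
A = π(0.735)² = 1.69717 m².
Resultant F = γ·h_c·A = 15.09759 × 2.09062 × 1.69717 = 53.5683 kN.
I_c = πr⁴/4 = π × 0.735⁴/4 = 0.229213 m⁴.
Centre of pressure: y_p = y_c + I_c/(y_c·A) = 4.605 + 0.229213/(4.605 × 1.69717) = 4.605 + 0.0293281 = 4.63433 m along the plane.
Vertically, h_p = y_p·sinθ = 4.63433 × 0.453990 = 2.10394 m.

h_p = 2.10 m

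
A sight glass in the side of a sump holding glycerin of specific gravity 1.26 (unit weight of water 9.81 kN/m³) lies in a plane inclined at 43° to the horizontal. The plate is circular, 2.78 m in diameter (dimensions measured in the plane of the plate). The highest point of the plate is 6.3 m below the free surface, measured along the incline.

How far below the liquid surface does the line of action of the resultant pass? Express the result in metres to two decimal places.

h_p = 5.29 m

γ = 1.26 × 9.81 = 12.3606 kN/m³.
Let θ = 43° be the plate's angle to the horizontal; measure y along the incline from where the plane meets the free surface. Vertical depth h = y·sinθ with sinθ = 0.681998.
The centroid is at the centre, 1.39 m below the top of the plate, so y_c = 6.3 + 1.39 = 7.69 m and h_c = 7.69 × 0.681998 = 5.24456 m.
A = π(1.39)² = 6.06987 m².
Resultant F = γ·h_c·A = 12.3606 × 5.24456 × 6.06987 = 393.485 kN.
I_c = πr⁴/4 = π × 1.39⁴/4 = 2.9319 m⁴.
Centre of pressure: y_p = y_c + I_c/(y_c·A) = 7.69 + 2.9319/(7.69 × 6.06987) = 7.69 + 0.0628121 = 7.75281 m along the plane.
Vertically, h_p = y_p·sinθ = 7.75281 × 0.681998 = 5.2874 m.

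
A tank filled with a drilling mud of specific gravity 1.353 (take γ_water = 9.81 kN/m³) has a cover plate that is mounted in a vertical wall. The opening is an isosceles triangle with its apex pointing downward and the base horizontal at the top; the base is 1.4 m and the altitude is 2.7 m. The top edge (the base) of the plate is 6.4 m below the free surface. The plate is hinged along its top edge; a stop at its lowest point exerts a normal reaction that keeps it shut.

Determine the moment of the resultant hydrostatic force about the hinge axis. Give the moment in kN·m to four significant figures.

M ≈ 175.0 kN·m

γ = 1.353 × 9.81 = 13.27293 kN/m³.
With the apex down, the centroid sits h/3 = 2.7/3 = 0.9 m below the base (the top edge), so the centroid depth is h_c = 6.4 + 0.9 = 7.3 m.
A = ½ × 1.4 × 2.7 = 1.89 m².
Resultant F = γ·h_c·A = 13.27293 × 7.3 × 1.89 = 183.127 kN.
I_c = b·h³/36 = 1.4 × 2.7³/36 = 0.76545 m⁴.
Centre of pressure: y_p = y_c + I_c/(y_c·A) = 7.3 + 0.76545/(7.3 × 1.89) = 7.3 + 0.0554795 = 7.35548 m along the plane.
The resultant acts 0.9 + 0.0554795 = 0.95548 m (along the plate) below the hinge at the top edge, so the moment about the hinge is M = F × 0.95548 = 183.127 × 0.95548 = 174.974 kN·m.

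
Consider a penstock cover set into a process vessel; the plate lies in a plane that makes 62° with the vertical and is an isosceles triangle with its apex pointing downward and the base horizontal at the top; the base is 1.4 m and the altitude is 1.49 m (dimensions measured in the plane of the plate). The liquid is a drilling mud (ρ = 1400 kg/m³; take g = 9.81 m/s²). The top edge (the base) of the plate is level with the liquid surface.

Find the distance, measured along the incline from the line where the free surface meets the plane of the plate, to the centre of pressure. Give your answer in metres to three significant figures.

y_p = 0.745 m

γ = ρg = 1400 × 9.81 / 1000 = 13.734 kN/m³.
The plate makes 62° with the vertical, i.e. θ = 90° − 62° = 28° to the horizontal. Measuring y along the incline from the free-surface line, vertical depth h = y·sinθ with sinθ = 0.469472.
With the apex down, the centroid sits h/3 = 1.49/3 = 0.496667 m below the base (the top edge), so y_c = 0.496667 m and h_c = 0.496667 × 0.469472 = 0.233171 m.
A = ½ × 1.4 × 1.49 = 1.043 m².
Resultant F = γ·h_c·A = 13.734 × 0.233171 × 1.043 = 3.34007 kN.
I_c = b·h³/36 = 1.4 × 1.49³/36 = 0.128642 m⁴.
Centre of pressure: y_p = y_c + I_c/(y_c·A) = 0.496667 + 0.128642/(0.496667 × 1.043) = 0.496667 + 0.248332 = 0.744999 m along the plane.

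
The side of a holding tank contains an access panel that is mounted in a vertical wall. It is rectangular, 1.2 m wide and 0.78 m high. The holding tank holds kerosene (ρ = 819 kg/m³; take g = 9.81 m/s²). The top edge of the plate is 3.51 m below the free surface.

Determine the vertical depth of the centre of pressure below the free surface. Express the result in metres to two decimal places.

γ = ρg = 819 × 9.81 / 1000 = 8.03439 kN/m³.
The centroid lies 0.78/2 = 0.39 m below the top edge, so the centroid depth is h_c = 3.51 + 0.39 = 3.9 m.
A = 1.2 × 0.78 = 0.936 m².
Resultant F = γ·h_c·A = 8.03439 × 3.9 × 0.936 = 29.3287 kN.
I_c = b·h³/12 = 1.2 × 0.78³/12 = 0.0474552 m⁴.
Centre of pressure: y_p = y_c + I_c/(y_c·A) = 3.9 + 0.0474552/(3.9 × 0.936) = 3.9 + 0.013 = 3.913 m along the plane.

h_p = 3.91 m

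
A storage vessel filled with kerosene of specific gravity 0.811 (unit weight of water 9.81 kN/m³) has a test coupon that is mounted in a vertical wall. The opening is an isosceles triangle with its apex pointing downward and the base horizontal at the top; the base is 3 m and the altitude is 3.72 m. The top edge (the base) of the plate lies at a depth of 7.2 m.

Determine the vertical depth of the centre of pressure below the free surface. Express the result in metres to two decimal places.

h_p = 8.53 m

γ = 0.811 × 9.81 = 7.95591 kN/m³.
With the apex down, the centroid sits h/3 = 3.72/3 = 1.24 m below the base (the top edge), so the centroid depth is h_c = 7.2 + 1.24 = 8.44 m.
A = ½ × 3 × 3.72 = 5.58 m².
Resultant F = γ·h_c·A = 7.95591 × 8.44 × 5.58 = 374.685 kN.
I_c = b·h³/36 = 3 × 3.72³/36 = 4.2899 m⁴.
Centre of pressure: y_p = y_c + I_c/(y_c·A) = 8.44 + 4.2899/(8.44 × 5.58) = 8.44 + 0.09109 = 8.53109 m along the plane.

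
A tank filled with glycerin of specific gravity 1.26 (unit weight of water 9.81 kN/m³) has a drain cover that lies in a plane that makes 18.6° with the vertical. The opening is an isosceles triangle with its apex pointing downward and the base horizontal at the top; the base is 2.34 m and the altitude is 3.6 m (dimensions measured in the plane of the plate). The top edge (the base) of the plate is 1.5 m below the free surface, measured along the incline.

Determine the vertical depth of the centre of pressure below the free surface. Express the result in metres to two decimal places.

γ = 1.26 × 9.81 = 12.3606 kN/m³.
The plate makes 18.6° with the vertical, i.e. θ = 90° − 18.6° = 71.4° to the horizontal. Measuring y along the incline from the free-surface line, vertical depth h = y·sinθ with sinθ = 0.947768.
With the apex down, the centroid sits h/3 = 3.6/3 = 1.2 m below the base (the top edge), so y_c = 1.5 + 1.2 = 2.7 m and h_c = 2.7 × 0.947768 = 2.55897 m.
A = ½ × 2.34 × 3.6 = 4.212 m².
Resultant F = γ·h_c·A = 12.3606 × 2.55897 × 4.212 = 133.227 kN.
I_c = b·h³/36 = 2.34 × 3.6³/36 = 3.03264 m⁴.
Centre of pressure: y_p = y_c + I_c/(y_c·A) = 2.7 + 3.03264/(2.7 × 4.212) = 2.7 + 0.266667 = 2.96667 m along the plane.
Vertically, h_p = y_p·sinθ = 2.96667 × 0.947768 = 2.81171 m.

h_p = 2.81 m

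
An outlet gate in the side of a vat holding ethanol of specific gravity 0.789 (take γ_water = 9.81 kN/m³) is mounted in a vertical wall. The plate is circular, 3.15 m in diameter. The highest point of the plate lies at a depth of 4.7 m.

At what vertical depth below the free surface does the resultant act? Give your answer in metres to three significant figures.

γ = 0.789 × 9.81 = 7.74009 kN/m³.
The centroid is at the centre, 1.575 m below the top of the plate, so the centroid depth is h_c = 4.7 + 1.575 = 6.275 m.
A = π(1.575)² = 7.79311 m².
Resultant F = γ·h_c·A = 7.74009 × 6.275 × 7.79311 = 378.504 kN.
I_c = πr⁴/4 = π × 1.575⁴/4 = 4.83295 m⁴.
Centre of pressure: y_p = y_c + I_c/(y_c·A) = 6.275 + 4.83295/(6.275 × 7.79311) = 6.275 + 0.0988298 = 6.37383 m along the plane.

h_p = 6.37 m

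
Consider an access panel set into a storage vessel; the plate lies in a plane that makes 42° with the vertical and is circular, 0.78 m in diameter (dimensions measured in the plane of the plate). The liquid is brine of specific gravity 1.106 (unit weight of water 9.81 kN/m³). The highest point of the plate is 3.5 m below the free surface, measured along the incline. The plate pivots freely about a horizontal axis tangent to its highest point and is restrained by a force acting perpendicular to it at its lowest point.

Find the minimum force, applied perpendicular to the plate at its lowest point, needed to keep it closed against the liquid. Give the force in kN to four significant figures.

P ≈ 7.682 kN

γ = 1.106 × 9.81 = 10.84986 kN/m³.
The plate makes 42° with the vertical, i.e. θ = 90° − 42° = 48° to the horizontal. Measuring y along the incline from the free-surface line, vertical depth h = y·sinθ with sinθ = 0.743145.
The centroid is at the centre, 0.39 m below the top of the plate, so y_c = 3.5 + 0.39 = 3.89 m and h_c = 3.89 × 0.743145 = 2.89083 m.
A = π(0.39)² = 0.477836 m².
Resultant F = γ·h_c·A = 10.84986 × 2.89083 × 0.477836 = 14.9874 kN.
I_c = πr⁴/4 = π × 0.39⁴/4 = 0.0181697 m⁴.
Centre of pressure: y_p = y_c + I_c/(y_c·A) = 3.89 + 0.0181697/(3.89 × 0.477836) = 3.89 + 0.00977506 = 3.89978 m along the plane.
The resultant acts 0.39 + 0.00977506 = 0.399775 m (along the plate) below the hinge at the top edge, so the moment about the hinge is M = F × 0.399775 = 14.9874 × 0.399775 = 5.99159 kN·m.
A normal force at the bottom, 0.78 m from the hinge, must supply this moment: P = 5.99159/0.78 = 7.68153 kN.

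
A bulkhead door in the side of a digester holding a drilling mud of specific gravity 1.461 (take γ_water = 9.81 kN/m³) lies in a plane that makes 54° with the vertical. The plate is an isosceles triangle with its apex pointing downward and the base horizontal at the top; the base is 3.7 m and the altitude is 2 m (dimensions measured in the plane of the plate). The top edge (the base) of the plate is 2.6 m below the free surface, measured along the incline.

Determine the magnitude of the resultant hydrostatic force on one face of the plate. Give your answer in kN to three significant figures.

F ≈ 102 kN

γ = 1.461 × 9.81 = 14.33241 kN/m³.
The plate makes 54° with the vertical, i.e. θ = 90° − 54° = 36° to the horizontal. Measuring y along the incline from the free-surface line, vertical depth h = y·sinθ with sinθ = 0.587785.
With the apex down, the centroid sits h/3 = 2/3 = 0.666667 m below the base (the top edge), so y_c = 2.6 + 0.666667 = 3.26667 m and h_c = 3.26667 × 0.587785 = 1.9201 m.
A = ½ × 3.7 × 2 = 3.7 m².
Resultant F = γ·h_c·A = 14.33241 × 1.9201 × 3.7 = 101.823 kN.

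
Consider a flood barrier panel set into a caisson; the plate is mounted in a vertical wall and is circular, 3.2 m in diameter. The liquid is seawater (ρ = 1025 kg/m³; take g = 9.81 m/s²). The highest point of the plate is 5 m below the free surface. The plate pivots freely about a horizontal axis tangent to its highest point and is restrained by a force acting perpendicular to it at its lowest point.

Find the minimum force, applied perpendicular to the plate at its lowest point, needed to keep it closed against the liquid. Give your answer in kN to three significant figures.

P ≈ 283 kN

γ = ρg = 1025 × 9.81 / 1000 = 10.05525 kN/m³.
The centroid is at the centre, 1.6 m below the top of the plate, so the centroid depth is h_c = 5 + 1.6 = 6.6 m.
A = π(1.6)² = 8.04248 m².
Resultant F = γ·h_c·A = 10.05525 × 6.6 × 8.04248 = 533.736 kN.
I_c = πr⁴/4 = π × 1.6⁴/4 = 5.14719 m⁴.
Centre of pressure: y_p = y_c + I_c/(y_c·A) = 6.6 + 5.14719/(6.6 × 8.04248) = 6.6 + 0.0969697 = 6.69697 m along the plane.
The resultant acts 1.6 + 0.0969697 = 1.69697 m (along the plate) below the hinge at the top edge, so the moment about the hinge is M = F × 1.69697 = 533.736 × 1.69697 = 905.734 kN·m.
A normal force at the bottom, 3.2 m from the hinge, must supply this moment: P = 905.734/3.2 = 283.042 kN.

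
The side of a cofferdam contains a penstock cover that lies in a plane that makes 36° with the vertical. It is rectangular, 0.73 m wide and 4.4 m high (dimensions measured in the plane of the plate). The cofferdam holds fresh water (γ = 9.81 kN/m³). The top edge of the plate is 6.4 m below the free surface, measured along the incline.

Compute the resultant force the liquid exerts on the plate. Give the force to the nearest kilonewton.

γ = 9.81 kN/m³.
The plate makes 36° with the vertical, i.e. θ = 90° − 36° = 54° to the horizontal. Measuring y along the incline from the free-surface line, vertical depth h = y·sinθ with sinθ = 0.809017.
The centroid lies 4.4/2 = 2.2 m below the top edge, so y_c = 6.4 + 2.2 = 8.6 m and h_c = 8.6 × 0.809017 = 6.95755 m.
A = 0.73 × 4.4 = 3.212 m².
Resultant F = γ·h_c·A = 9.81 × 6.95755 × 3.212 = 219.23 kN.

F ≈ 219 kN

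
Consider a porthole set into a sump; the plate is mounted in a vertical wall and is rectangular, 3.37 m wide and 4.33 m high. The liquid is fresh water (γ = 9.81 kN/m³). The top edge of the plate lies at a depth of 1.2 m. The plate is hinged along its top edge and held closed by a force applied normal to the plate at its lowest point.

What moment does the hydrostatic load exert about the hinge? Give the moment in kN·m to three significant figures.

M ≈ 1270 kN·m

γ = 9.81 kN/m³.
The centroid lies 4.33/2 = 2.165 m below the top edge, so the centroid depth is h_c = 1.2 + 2.165 = 3.365 m.
A = 3.37 × 4.33 = 14.5921 m².
Resultant F = γ·h_c·A = 9.81 × 3.365 × 14.5921 = 481.695 kN.
I_c = b·h³/12 = 3.37 × 4.33³/12 = 22.7988 m⁴.
Centre of pressure: y_p = y_c + I_c/(y_c·A) = 3.365 + 22.7988/(3.365 × 14.5921) = 3.365 + 0.464311 = 3.82931 m along the plane.
The resultant acts 2.165 + 0.464311 = 2.62931 m (along the plate) below the hinge at the top edge, so the moment about the hinge is M = F × 2.62931 = 481.695 × 2.62931 = 1266.53 kN·m.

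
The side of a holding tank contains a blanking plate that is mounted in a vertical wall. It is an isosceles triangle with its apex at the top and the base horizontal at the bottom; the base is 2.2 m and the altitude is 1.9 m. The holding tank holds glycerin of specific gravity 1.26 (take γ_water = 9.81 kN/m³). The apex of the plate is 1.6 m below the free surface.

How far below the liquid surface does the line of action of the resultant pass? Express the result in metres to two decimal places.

h_p = 2.94 m

γ = 1.26 × 9.81 = 12.3606 kN/m³.
With the apex up, the centroid sits 2h/3 = 2 × 1.9/3 = 1.26667 m below the apex, so the centroid depth is h_c = 1.6 + 1.26667 = 2.86667 m.
A = ½ × 2.2 × 1.9 = 2.09 m².
Resultant F = γ·h_c·A = 12.3606 × 2.86667 × 2.09 = 74.0566 kN.
I_c = b·h³/36 = 2.2 × 1.9³/36 = 0.419161 m⁴.
Centre of pressure: y_p = y_c + I_c/(y_c·A) = 2.86667 + 0.419161/(2.86667 × 2.09) = 2.86667 + 0.0699611 = 2.93663 m along the plane.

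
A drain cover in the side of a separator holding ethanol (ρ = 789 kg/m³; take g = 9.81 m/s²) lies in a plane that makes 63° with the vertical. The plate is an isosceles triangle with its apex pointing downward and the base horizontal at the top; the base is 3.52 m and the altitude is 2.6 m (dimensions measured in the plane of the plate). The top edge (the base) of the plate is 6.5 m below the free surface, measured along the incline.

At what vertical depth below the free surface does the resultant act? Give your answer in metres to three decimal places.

γ = ρg = 789 × 9.81 / 1000 = 7.74009 kN/m³.
The plate makes 63° with the vertical, i.e. θ = 90° − 63° = 27° to the horizontal. Measuring y along the incline from the free-surface line, vertical depth h = y·sinθ with sinθ = 0.453990.
With the apex down, the centroid sits h/3 = 2.6/3 = 0.866667 m below the base (the top edge), so y_c = 6.5 + 0.866667 = 7.36667 m and h_c = 7.36667 × 0.453990 = 3.34439 m.
A = ½ × 3.52 × 2.6 = 4.576 m².
Resultant F = γ·h_c·A = 7.74009 × 3.34439 × 4.576 = 118.454 kN.
I_c = b·h³/36 = 3.52 × 2.6³/36 = 1.71854 m⁴.
Centre of pressure: y_p = y_c + I_c/(y_c·A) = 7.36667 + 1.71854/(7.36667 × 4.576) = 7.36667 + 0.0509803 = 7.41765 m along the plane.
Vertically, h_p = y_p·sinθ = 7.41765 × 0.453990 = 3.36754 m.

h_p = 3.368 m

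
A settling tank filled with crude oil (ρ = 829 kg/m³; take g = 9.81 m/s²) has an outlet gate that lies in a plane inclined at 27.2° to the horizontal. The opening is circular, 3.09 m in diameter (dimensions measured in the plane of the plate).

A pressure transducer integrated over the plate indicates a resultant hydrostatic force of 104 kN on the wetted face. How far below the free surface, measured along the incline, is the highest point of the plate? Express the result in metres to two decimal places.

γ = ρg = 829 × 9.81 / 1000 = 8.13249 kN/m³.
A = π(1.545)² = 7.49906 m².
From F = γ·h_c·A, the centroid depth is h_c = 104/(8.13249 × 7.49906) = 1.70531 m.
Let θ = 27.2° be the plate's angle to the horizontal; measure y along the incline from where the plane meets the free surface. Vertical depth h = y·sinθ with sinθ = 0.457098.
Along the incline, y_c = h_c/sinθ = 1.70531/0.457098 = 3.73073 m.
The centroid is at the centre, 1.545 m below the top of the plate, so the highest point sits at y_top = 3.73073 − 1.545 = 2.18573 m along the incline.

y_top ≈ 2.19 m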